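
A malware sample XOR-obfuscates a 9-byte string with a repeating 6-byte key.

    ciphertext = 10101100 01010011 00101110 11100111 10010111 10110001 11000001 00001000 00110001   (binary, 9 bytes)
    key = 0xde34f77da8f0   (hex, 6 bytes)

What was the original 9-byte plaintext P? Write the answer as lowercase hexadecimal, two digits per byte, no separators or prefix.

The 6-byte key repeats, so the effective keystream is de 34 f7 7d a8 f0 de 34 f7.
byte 0: 172 xor 222 = 114
byte 1:  83 xor  52 = 103
byte 2:  46 xor 247 = 217
byte 3: 231 xor 125 = 154
byte 4: 151 xor 168 =  63
byte 5: 177 xor 240 =  65
byte 6: 193 xor 222 =  31
byte 7:   8 xor  52 =  60
byte 8:  49 xor 247 = 198

7267d99a3f411f3cc6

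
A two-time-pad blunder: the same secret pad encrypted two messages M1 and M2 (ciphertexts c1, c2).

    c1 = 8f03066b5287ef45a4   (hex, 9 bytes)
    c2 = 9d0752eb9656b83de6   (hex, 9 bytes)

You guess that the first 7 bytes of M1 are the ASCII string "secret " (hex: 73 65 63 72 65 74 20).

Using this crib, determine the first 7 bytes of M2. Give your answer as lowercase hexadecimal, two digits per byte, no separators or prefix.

First, c1 ⊕ c2 = (M1 ⊕ K) ⊕ (M2 ⊕ K) = M1 ⊕ M2, so the key drops out. Then M2 = (M1 ⊕ M2) ⊕ M1 over the first 7 bytes.
byte 0: (8f ^ 9d) ^ 73 = 12 ^ 73 = 61
byte 1: (03 ^ 07) ^ 65 = 04 ^ 65 = 61
byte 2: (06 ^ 52) ^ 63 = 54 ^ 63 = 37
byte 3: (6b ^ eb) ^ 72 = 80 ^ 72 = f2
byte 4: (52 ^ 96) ^ 65 = c4 ^ 65 = a1
byte 5: (87 ^ 56) ^ 74 = d1 ^ 74 = a5
byte 6: (ef ^ b8) ^ 20 = 57 ^ 20 = 77

616137f2a1a577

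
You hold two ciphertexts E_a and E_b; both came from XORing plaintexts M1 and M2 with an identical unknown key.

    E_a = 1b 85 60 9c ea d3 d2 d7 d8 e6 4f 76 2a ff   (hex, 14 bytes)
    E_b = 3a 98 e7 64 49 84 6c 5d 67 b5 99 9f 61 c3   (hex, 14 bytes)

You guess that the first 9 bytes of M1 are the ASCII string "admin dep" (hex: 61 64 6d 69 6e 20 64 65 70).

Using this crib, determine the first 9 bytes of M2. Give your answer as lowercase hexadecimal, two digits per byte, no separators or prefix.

4079ea91cd77daefcf

First, E_a ⊕ E_b = (M1 ⊕ K) ⊕ (M2 ⊕ K) = M1 ⊕ M2, so the key drops out. Then M2 = (M1 ⊕ M2) ⊕ M1 over the first 9 bytes.
byte 0: (1b ⊕ 3a) ⊕ 61 = 21 ⊕ 61 = 40
byte 1: (85 ⊕ 98) ⊕ 64 = 1d ⊕ 64 = 79
byte 2: (60 ⊕ e7) ⊕ 6d = 87 ⊕ 6d = ea
byte 3: (9c ⊕ 64) ⊕ 69 = f8 ⊕ 69 = 91
byte 4: (ea ⊕ 49) ⊕ 6e = a3 ⊕ 6e = cd
byte 5: (d3 ⊕ 84) ⊕ 20 = 57 ⊕ 20 = 77
byte 6: (d2 ⊕ 6c) ⊕ 64 = be ⊕ 64 = da
byte 7: (d7 ⊕ 5d) ⊕ 65 = 8a ⊕ 65 = ef
byte 8: (d8 ⊕ 67) ⊕ 70 = bf ⊕ 70 = cf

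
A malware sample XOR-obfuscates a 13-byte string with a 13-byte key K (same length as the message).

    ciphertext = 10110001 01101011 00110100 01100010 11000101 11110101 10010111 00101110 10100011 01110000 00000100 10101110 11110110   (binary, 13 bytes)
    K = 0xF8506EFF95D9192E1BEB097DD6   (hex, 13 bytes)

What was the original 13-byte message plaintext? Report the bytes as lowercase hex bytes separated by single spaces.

b1 xor f8 = 49
6b xor 50 = 3b
34 xor 6e = 5a
62 xor ff = 9d
c5 xor 95 = 50
f5 xor d9 = 2c
97 xor 19 = 8e
2e xor 2e = 00
a3 xor 1b = b8
70 xor eb = 9b
04 xor 09 = 0d
ae xor 7d = d3
f6 xor d6 = 20

49 3b 5a 9d 50 2c 8e 00 b8 9b 0d d3 20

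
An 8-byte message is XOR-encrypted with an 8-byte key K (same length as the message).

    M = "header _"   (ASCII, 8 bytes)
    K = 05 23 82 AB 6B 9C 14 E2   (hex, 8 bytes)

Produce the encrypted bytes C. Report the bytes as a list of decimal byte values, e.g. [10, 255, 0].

01101000 XOR 00000101 = 01101101
01100101 XOR 00100011 = 01000110
01100001 XOR 10000010 = 11100011
01100100 XOR 10101011 = 11001111
01100101 XOR 01101011 = 00001110
01110010 XOR 10011100 = 11101110
00100000 XOR 00010100 = 00110100
01011111 XOR 11100010 = 10111101

[109, 70, 227, 207, 14, 238, 52, 189]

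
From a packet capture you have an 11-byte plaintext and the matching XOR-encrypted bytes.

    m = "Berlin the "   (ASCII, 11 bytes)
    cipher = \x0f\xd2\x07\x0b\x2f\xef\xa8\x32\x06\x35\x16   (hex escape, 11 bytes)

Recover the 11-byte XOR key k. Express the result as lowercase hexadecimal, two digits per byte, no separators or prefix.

4db77567468188466e5036

Since cipher = m ⊕ k, XORing both sides with m gives k = m ⊕ cipher.
byte 0: 42 ⊕ 0f = 4d
byte 1: 65 ⊕ d2 = b7
byte 2: 72 ⊕ 07 = 75
byte 3: 6c ⊕ 0b = 67
byte 4: 69 ⊕ 2f = 46
byte 5: 6e ⊕ ef = 81
byte 6: 20 ⊕ a8 = 88
byte 7: 74 ⊕ 32 = 46
byte 8: 68 ⊕ 06 = 6e
byte 9: 65 ⊕ 35 = 50
byte 10: 20 ⊕ 16 = 36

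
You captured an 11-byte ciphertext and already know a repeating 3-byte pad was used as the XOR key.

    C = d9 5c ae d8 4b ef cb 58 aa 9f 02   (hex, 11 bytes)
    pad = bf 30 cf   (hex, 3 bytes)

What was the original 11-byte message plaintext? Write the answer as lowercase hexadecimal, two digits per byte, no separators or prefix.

The 3-byte key repeats, so the effective keystream is bf 30 cf bf 30 cf bf 30 cf bf 30.
byte 0: 11011001 ^ 10111111 = 01100110
byte 1: 01011100 ^ 00110000 = 01101100
byte 2: 10101110 ^ 11001111 = 01100001
byte 3: 11011000 ^ 10111111 = 01100111
byte 4: 01001011 ^ 00110000 = 01111011
byte 5: 11101111 ^ 11001111 = 00100000
byte 6: 11001011 ^ 10111111 = 01110100
byte 7: 01011000 ^ 00110000 = 01101000
byte 8: 10101010 ^ 11001111 = 01100101
byte 9: 10011111 ^ 10111111 = 00100000
byte 10: 00000010 ^ 00110000 = 00110010

666c61677b207468652032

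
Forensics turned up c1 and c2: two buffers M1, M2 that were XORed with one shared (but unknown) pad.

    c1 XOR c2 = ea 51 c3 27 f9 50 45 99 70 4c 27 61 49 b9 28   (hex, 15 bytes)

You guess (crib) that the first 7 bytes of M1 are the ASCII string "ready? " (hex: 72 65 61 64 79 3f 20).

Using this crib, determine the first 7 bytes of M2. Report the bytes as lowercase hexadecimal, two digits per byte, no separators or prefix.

Since c1 ⊕ c2 = M1 ⊕ M2, XORing with the guessed M1 bytes yields the corresponding M2 bytes: M2 = (c1 ⊕ c2) ⊕ M1.
234 ⊕ 114 = 152
 81 ⊕ 101 =  52
195 ⊕  97 = 162
 39 ⊕ 100 =  67
249 ⊕ 121 = 128
 80 ⊕  63 = 111
 69 ⊕  32 = 101

9834a243806f65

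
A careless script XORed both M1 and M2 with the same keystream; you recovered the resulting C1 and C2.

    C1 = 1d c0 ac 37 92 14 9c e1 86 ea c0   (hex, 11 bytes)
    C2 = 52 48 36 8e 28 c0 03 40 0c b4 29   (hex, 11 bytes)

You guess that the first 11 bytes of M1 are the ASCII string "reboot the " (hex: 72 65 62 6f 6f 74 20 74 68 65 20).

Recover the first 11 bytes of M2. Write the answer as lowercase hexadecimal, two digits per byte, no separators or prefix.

First, C1 ⊕ C2 = (M1 ⊕ K) ⊕ (M2 ⊕ K) = M1 ⊕ M2, so the key drops out. Then M2 = (M1 ⊕ M2) ⊕ M1 over the first 11 bytes.
byte 0: (1d XOR 52) XOR 72 = 4f XOR 72 = 3d
byte 1: (c0 XOR 48) XOR 65 = 88 XOR 65 = ed
byte 2: (ac XOR 36) XOR 62 = 9a XOR 62 = f8
byte 3: (37 XOR 8e) XOR 6f = b9 XOR 6f = d6
byte 4: (92 XOR 28) XOR 6f = ba XOR 6f = d5
byte 5: (14 XOR c0) XOR 74 = d4 XOR 74 = a0
byte 6: (9c XOR 03) XOR 20 = 9f XOR 20 = bf
byte 7: (e1 XOR 40) XOR 74 = a1 XOR 74 = d5
byte 8: (86 XOR 0c) XOR 68 = 8a XOR 68 = e2
byte 9: (ea XOR b4) XOR 65 = 5e XOR 65 = 3b
byte 10: (c0 XOR 29) XOR 20 = e9 XOR 20 = c9

3dedf8d6d5a0bfd5e23bc9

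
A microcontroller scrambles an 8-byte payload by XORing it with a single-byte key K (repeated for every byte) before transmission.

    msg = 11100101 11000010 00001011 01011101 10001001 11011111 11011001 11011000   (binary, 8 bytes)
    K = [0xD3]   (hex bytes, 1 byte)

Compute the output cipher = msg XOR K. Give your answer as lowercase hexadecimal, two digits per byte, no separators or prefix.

3611d88e5a0c0a0b

The 1-byte key repeats, so the effective keystream is d3 d3 d3 d3 d3 d3 d3 d3.
byte 0: 229 ^ 211 =  54
byte 1: 194 ^ 211 =  17
byte 2:  11 ^ 211 = 216
byte 3:  93 ^ 211 = 142
byte 4: 137 ^ 211 =  90
byte 5: 223 ^ 211 =  12
byte 6: 217 ^ 211 =  10
byte 7: 216 ^ 211 =  11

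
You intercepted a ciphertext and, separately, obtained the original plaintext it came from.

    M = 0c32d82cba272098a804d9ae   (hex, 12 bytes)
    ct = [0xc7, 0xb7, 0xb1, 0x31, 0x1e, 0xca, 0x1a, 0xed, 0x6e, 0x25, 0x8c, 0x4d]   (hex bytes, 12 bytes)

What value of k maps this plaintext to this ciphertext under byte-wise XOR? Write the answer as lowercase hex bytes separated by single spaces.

Since ct = M ⊕ k, XORing both sides with M gives k = M ⊕ ct.
byte 0: 0c xor c7 = cb
byte 1: 32 xor b7 = 85
byte 2: d8 xor b1 = 69
byte 3: 2c xor 31 = 1d
byte 4: ba xor 1e = a4
byte 5: 27 xor ca = ed
byte 6: 20 xor 1a = 3a
byte 7: 98 xor ed = 75
byte 8: a8 xor 6e = c6
byte 9: 04 xor 25 = 21
byte 10: d9 xor 8c = 55
byte 11: ae xor 4d = e3

cb 85 69 1d a4 ed 3a 75 c6 21 55 e3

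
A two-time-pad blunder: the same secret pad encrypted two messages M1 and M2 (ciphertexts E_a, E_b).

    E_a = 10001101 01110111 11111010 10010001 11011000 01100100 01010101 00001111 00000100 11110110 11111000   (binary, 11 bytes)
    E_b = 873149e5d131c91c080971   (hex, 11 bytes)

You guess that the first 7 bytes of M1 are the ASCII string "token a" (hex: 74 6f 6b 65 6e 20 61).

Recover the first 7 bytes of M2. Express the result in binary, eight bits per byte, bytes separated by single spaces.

01111110 00101001 11011000 00010001 01100111 01110101 11111101

First, E_a ⊕ E_b = (M1 ⊕ K) ⊕ (M2 ⊕ K) = M1 ⊕ M2, so the key drops out. Then M2 = (M1 ⊕ M2) ⊕ M1 over the first 7 bytes.
byte 0: (8d xor 87) xor 74 = 0a xor 74 = 7e
byte 1: (77 xor 31) xor 6f = 46 xor 6f = 29
byte 2: (fa xor 49) xor 6b = b3 xor 6b = d8
byte 3: (91 xor e5) xor 65 = 74 xor 65 = 11
byte 4: (d8 xor d1) xor 6e = 09 xor 6e = 67
byte 5: (64 xor 31) xor 20 = 55 xor 20 = 75
byte 6: (55 xor c9) xor 61 = 9c xor 61 = fd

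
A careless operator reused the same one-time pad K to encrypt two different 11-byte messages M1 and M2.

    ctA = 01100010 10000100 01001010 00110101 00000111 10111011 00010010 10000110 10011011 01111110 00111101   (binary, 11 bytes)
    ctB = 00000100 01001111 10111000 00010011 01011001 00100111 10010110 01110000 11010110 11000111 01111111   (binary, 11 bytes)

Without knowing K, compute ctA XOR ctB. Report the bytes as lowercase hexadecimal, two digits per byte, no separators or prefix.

66cbf2265e9c84f64db942

ctA ⊕ ctB = (M1 ⊕ K) ⊕ (M2 ⊕ K) = M1 ⊕ M2 — the shared key cancels under XOR.
byte 0:  98 xor   4 = 102
byte 1: 132 xor  79 = 203
byte 2:  74 xor 184 = 242
byte 3:  53 xor  19 =  38
byte 4:   7 xor  89 =  94
byte 5: 187 xor  39 = 156
byte 6:  18 xor 150 = 132
byte 7: 134 xor 112 = 246
byte 8: 155 xor 214 =  77
byte 9: 126 xor 199 = 185
byte 10:  61 xor 127 =  66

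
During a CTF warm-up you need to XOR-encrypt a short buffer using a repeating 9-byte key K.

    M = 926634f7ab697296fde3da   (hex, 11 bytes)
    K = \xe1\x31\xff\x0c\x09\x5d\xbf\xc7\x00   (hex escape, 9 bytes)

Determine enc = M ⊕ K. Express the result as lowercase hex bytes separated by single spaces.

The 9-byte key repeats, so the effective keystream is e1 31 ff 0c 09 5d bf c7 00 e1 31.
byte 0: 92 xor e1 = 73
byte 1: 66 xor 31 = 57
byte 2: 34 xor ff = cb
byte 3: f7 xor 0c = fb
byte 4: ab xor 09 = a2
byte 5: 69 xor 5d = 34
byte 6: 72 xor bf = cd
byte 7: 96 xor c7 = 51
byte 8: fd xor 00 = fd
byte 9: e3 xor e1 = 02
byte 10: da xor 31 = eb

73 57 cb fb a2 34 cd 51 fd 02 eb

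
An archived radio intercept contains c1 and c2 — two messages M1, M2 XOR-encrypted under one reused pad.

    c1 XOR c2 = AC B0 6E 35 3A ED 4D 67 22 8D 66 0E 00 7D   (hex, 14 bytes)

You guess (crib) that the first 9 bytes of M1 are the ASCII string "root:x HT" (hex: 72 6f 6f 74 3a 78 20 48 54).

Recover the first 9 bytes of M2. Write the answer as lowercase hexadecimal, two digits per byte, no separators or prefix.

Since c1 ⊕ c2 = M1 ⊕ M2, XORing with the guessed M1 bytes yields the corresponding M2 bytes: M2 = (c1 ⊕ c2) ⊕ M1.
10101100 ^ 01110010 = 11011110
10110000 ^ 01101111 = 11011111
01101110 ^ 01101111 = 00000001
00110101 ^ 01110100 = 01000001
00111010 ^ 00111010 = 00000000
11101101 ^ 01111000 = 10010101
01001101 ^ 00100000 = 01101101
01100111 ^ 01001000 = 00101111
00100010 ^ 01010100 = 01110110

dedf014100956d2f76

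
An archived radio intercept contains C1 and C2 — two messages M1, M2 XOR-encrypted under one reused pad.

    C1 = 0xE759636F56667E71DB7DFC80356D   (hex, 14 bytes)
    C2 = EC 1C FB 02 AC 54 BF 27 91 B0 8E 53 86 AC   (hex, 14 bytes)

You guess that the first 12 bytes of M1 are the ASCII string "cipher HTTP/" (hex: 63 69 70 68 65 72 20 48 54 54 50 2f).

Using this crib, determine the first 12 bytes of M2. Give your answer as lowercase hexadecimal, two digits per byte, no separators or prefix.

First, C1 ⊕ C2 = (M1 ⊕ K) ⊕ (M2 ⊕ K) = M1 ⊕ M2, so the key drops out. Then M2 = (M1 ⊕ M2) ⊕ M1 over the first 12 bytes.
byte 0: (e7 xor ec) xor 63 = 0b xor 63 = 68
byte 1: (59 xor 1c) xor 69 = 45 xor 69 = 2c
byte 2: (63 xor fb) xor 70 = 98 xor 70 = e8
byte 3: (6f xor 02) xor 68 = 6d xor 68 = 05
byte 4: (56 xor ac) xor 65 = fa xor 65 = 9f
byte 5: (66 xor 54) xor 72 = 32 xor 72 = 40
byte 6: (7e xor bf) xor 20 = c1 xor 20 = e1
byte 7: (71 xor 27) xor 48 = 56 xor 48 = 1e
byte 8: (db xor 91) xor 54 = 4a xor 54 = 1e
byte 9: (7d xor b0) xor 54 = cd xor 54 = 99
byte 10: (fc xor 8e) xor 50 = 72 xor 50 = 22
byte 11: (80 xor 53) xor 2f = d3 xor 2f = fc

682ce8059f40e11e1e9922fc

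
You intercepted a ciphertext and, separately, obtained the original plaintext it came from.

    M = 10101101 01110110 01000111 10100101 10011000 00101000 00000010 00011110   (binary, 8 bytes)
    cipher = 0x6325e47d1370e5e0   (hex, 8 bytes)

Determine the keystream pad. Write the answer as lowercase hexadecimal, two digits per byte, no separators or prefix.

Since cipher = M ⊕ pad, XORing both sides with M gives pad = M ⊕ cipher.
10101101 XOR 01100011 = 11001110
01110110 XOR 00100101 = 01010011
01000111 XOR 11100100 = 10100011
10100101 XOR 01111101 = 11011000
10011000 XOR 00010011 = 10001011
00101000 XOR 01110000 = 01011000
00000010 XOR 11100101 = 11100111
00011110 XOR 11100000 = 11111110

ce53a3d88b58e7fe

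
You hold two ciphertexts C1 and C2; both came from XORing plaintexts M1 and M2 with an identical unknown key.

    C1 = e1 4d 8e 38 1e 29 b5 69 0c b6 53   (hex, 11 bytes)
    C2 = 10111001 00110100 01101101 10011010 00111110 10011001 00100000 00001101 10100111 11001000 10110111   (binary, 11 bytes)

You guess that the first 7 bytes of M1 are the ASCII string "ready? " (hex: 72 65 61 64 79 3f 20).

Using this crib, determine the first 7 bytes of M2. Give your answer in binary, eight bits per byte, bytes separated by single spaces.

First, C1 ⊕ C2 = (M1 ⊕ K) ⊕ (M2 ⊕ K) = M1 ⊕ M2, so the key drops out. Then M2 = (M1 ⊕ M2) ⊕ M1 over the first 7 bytes.
byte 0: (e1 xor b9) xor 72 = 58 xor 72 = 2a
byte 1: (4d xor 34) xor 65 = 79 xor 65 = 1c
byte 2: (8e xor 6d) xor 61 = e3 xor 61 = 82
byte 3: (38 xor 9a) xor 64 = a2 xor 64 = c6
byte 4: (1e xor 3e) xor 79 = 20 xor 79 = 59
byte 5: (29 xor 99) xor 3f = b0 xor 3f = 8f
byte 6: (b5 xor 20) xor 20 = 95 xor 20 = b5

00101010 00011100 10000010 11000110 01011001 10001111 10110101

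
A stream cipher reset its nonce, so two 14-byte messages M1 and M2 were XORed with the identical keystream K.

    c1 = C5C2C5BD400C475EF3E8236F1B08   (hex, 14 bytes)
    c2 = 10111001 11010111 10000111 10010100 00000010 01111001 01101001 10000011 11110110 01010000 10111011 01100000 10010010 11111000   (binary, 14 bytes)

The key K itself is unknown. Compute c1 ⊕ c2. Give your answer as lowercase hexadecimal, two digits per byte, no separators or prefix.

c1 ⊕ c2 = (M1 ⊕ K) ⊕ (M2 ⊕ K) = M1 ⊕ M2 — the shared key cancels under XOR.
byte 0: c5 XOR b9 = 7c
byte 1: c2 XOR d7 = 15
byte 2: c5 XOR 87 = 42
byte 3: bd XOR 94 = 29
byte 4: 40 XOR 02 = 42
byte 5: 0c XOR 79 = 75
byte 6: 47 XOR 69 = 2e
byte 7: 5e XOR 83 = dd
byte 8: f3 XOR f6 = 05
byte 9: e8 XOR 50 = b8
byte 10: 23 XOR bb = 98
byte 11: 6f XOR 60 = 0f
byte 12: 1b XOR 92 = 89
byte 13: 08 XOR f8 = f0

7c15422942752edd05b8980f89f0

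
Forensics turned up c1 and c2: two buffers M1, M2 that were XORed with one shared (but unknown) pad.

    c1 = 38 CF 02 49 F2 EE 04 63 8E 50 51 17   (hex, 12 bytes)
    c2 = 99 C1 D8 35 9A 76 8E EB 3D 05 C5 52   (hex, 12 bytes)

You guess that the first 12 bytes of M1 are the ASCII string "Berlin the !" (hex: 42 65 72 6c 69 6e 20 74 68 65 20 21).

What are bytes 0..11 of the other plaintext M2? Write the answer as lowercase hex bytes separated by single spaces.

First, c1 ⊕ c2 = (M1 ⊕ K) ⊕ (M2 ⊕ K) = M1 ⊕ M2, so the key drops out. Then M2 = (M1 ⊕ M2) ⊕ M1 over the first 12 bytes.
byte 0: (38 xor 99) xor 42 = a1 xor 42 = e3
byte 1: (cf xor c1) xor 65 = 0e xor 65 = 6b
byte 2: (02 xor d8) xor 72 = da xor 72 = a8
byte 3: (49 xor 35) xor 6c = 7c xor 6c = 10
byte 4: (f2 xor 9a) xor 69 = 68 xor 69 = 01
byte 5: (ee xor 76) xor 6e = 98 xor 6e = f6
byte 6: (04 xor 8e) xor 20 = 8a xor 20 = aa
byte 7: (63 xor eb) xor 74 = 88 xor 74 = fc
byte 8: (8e xor 3d) xor 68 = b3 xor 68 = db
byte 9: (50 xor 05) xor 65 = 55 xor 65 = 30
byte 10: (51 xor c5) xor 20 = 94 xor 20 = b4
byte 11: (17 xor 52) xor 21 = 45 xor 21 = 64

e3 6b a8 10 01 f6 aa fc db 30 b4 64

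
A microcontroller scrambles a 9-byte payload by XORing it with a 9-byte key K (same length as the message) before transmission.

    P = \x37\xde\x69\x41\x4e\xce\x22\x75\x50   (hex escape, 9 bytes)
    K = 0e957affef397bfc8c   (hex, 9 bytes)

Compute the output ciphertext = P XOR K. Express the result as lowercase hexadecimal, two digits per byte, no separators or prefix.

394b13bea1f75989dc

XOR is its own inverse, so applying the key byte-wise gives the result directly.
byte 0: 00110111 XOR 00001110 = 00111001
byte 1: 11011110 XOR 10010101 = 01001011
byte 2: 01101001 XOR 01111010 = 00010011
byte 3: 01000001 XOR 11111111 = 10111110
byte 4: 01001110 XOR 11101111 = 10100001
byte 5: 11001110 XOR 00111001 = 11110111
byte 6: 00100010 XOR 01111011 = 01011001
byte 7: 01110101 XOR 11111100 = 10001001
byte 8: 01010000 XOR 10001100 = 11011100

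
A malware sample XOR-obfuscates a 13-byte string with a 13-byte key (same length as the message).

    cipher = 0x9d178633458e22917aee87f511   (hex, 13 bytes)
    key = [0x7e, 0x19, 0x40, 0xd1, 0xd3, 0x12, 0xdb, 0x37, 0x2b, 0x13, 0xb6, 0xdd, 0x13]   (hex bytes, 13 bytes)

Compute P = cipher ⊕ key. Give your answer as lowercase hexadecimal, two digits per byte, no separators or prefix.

e30ec6e2969cf9a651fd312802

XOR is its own inverse, so applying the key byte-wise gives the result directly.
10011101 ⊕ 01111110 = 11100011
00010111 ⊕ 00011001 = 00001110
10000110 ⊕ 01000000 = 11000110
00110011 ⊕ 11010001 = 11100010
01000101 ⊕ 11010011 = 10010110
10001110 ⊕ 00010010 = 10011100
00100010 ⊕ 11011011 = 11111001
10010001 ⊕ 00110111 = 10100110
01111010 ⊕ 00101011 = 01010001
11101110 ⊕ 00010011 = 11111101
10000111 ⊕ 10110110 = 00110001
11110101 ⊕ 11011101 = 00101000
00010001 ⊕ 00010011 = 00000010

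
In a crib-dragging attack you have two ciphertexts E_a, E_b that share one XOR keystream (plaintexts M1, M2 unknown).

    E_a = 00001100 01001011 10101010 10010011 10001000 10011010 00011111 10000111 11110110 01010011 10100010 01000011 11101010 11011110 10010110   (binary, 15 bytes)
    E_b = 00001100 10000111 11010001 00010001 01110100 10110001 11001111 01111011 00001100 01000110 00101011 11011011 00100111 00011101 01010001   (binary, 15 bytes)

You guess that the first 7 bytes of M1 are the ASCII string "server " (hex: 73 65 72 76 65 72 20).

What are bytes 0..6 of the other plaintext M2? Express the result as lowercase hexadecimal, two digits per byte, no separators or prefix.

First, E_a ⊕ E_b = (M1 ⊕ K) ⊕ (M2 ⊕ K) = M1 ⊕ M2, so the key drops out. Then M2 = (M1 ⊕ M2) ⊕ M1 over the first 7 bytes.
byte 0: (0c ^ 0c) ^ 73 = 00 ^ 73 = 73
byte 1: (4b ^ 87) ^ 65 = cc ^ 65 = a9
byte 2: (aa ^ d1) ^ 72 = 7b ^ 72 = 09
byte 3: (93 ^ 11) ^ 76 = 82 ^ 76 = f4
byte 4: (88 ^ 74) ^ 65 = fc ^ 65 = 99
byte 5: (9a ^ b1) ^ 72 = 2b ^ 72 = 59
byte 6: (1f ^ cf) ^ 20 = d0 ^ 20 = f0

73a909f49959f0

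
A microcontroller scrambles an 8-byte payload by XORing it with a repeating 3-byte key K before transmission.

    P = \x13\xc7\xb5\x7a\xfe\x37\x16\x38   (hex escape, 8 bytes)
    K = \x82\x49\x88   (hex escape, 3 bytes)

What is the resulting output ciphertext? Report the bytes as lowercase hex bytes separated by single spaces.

91 8e 3d f8 b7 bf 94 71

The 3-byte key repeats, so the effective keystream is 82 49 88 82 49 88 82 49.
byte 0:  19 ⊕ 130 = 145
byte 1: 199 ⊕  73 = 142
byte 2: 181 ⊕ 136 =  61
byte 3: 122 ⊕ 130 = 248
byte 4: 254 ⊕  73 = 183
byte 5:  55 ⊕ 136 = 191
byte 6:  22 ⊕ 130 = 148
byte 7:  56 ⊕  73 = 113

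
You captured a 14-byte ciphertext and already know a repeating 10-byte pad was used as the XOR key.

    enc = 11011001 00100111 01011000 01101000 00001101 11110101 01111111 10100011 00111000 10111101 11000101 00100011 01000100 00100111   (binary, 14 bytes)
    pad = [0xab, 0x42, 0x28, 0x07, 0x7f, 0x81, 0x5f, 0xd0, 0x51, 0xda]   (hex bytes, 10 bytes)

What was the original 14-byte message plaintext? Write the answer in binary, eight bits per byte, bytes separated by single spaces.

The 10-byte key repeats, so the effective keystream is ab 42 28 07 7f 81 5f d0 51 da ab 42 28 07.
byte 0: d9 ^ ab = 72
byte 1: 27 ^ 42 = 65
byte 2: 58 ^ 28 = 70
byte 3: 68 ^ 07 = 6f
byte 4: 0d ^ 7f = 72
byte 5: f5 ^ 81 = 74
byte 6: 7f ^ 5f = 20
byte 7: a3 ^ d0 = 73
byte 8: 38 ^ 51 = 69
byte 9: bd ^ da = 67
byte 10: c5 ^ ab = 6e
byte 11: 23 ^ 42 = 61
byte 12: 44 ^ 28 = 6c
byte 13: 27 ^ 07 = 20

01110010 01100101 01110000 01101111 01110010 01110100 00100000 01110011 01101001 01100111 01101110 01100001 01101100 00100000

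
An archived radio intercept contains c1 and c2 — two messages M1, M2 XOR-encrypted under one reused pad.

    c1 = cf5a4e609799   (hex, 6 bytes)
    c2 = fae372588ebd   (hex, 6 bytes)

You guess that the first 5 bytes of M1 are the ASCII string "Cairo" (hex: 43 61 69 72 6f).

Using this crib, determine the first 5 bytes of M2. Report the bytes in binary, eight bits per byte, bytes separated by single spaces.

01110110 11011000 01010101 01001010 01110110

First, c1 ⊕ c2 = (M1 ⊕ K) ⊕ (M2 ⊕ K) = M1 ⊕ M2, so the key drops out. Then M2 = (M1 ⊕ M2) ⊕ M1 over the first 5 bytes.
byte 0: (cf XOR fa) XOR 43 = 35 XOR 43 = 76
byte 1: (5a XOR e3) XOR 61 = b9 XOR 61 = d8
byte 2: (4e XOR 72) XOR 69 = 3c XOR 69 = 55
byte 3: (60 XOR 58) XOR 72 = 38 XOR 72 = 4a
byte 4: (97 XOR 8e) XOR 6f = 19 XOR 6f = 76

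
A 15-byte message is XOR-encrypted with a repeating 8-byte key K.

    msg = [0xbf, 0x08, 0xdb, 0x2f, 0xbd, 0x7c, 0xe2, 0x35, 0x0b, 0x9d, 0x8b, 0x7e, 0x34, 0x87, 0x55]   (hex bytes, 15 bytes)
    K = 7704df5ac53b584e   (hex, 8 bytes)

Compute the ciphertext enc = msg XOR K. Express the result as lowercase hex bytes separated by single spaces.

The 8-byte key repeats, so the effective keystream is 77 04 df 5a c5 3b 58 4e 77 04 df 5a c5 3b 58.
byte 0: bf ^ 77 = c8
byte 1: 08 ^ 04 = 0c
byte 2: db ^ df = 04
byte 3: 2f ^ 5a = 75
byte 4: bd ^ c5 = 78
byte 5: 7c ^ 3b = 47
byte 6: e2 ^ 58 = ba
byte 7: 35 ^ 4e = 7b
byte 8: 0b ^ 77 = 7c
byte 9: 9d ^ 04 = 99
byte 10: 8b ^ df = 54
byte 11: 7e ^ 5a = 24
byte 12: 34 ^ c5 = f1
byte 13: 87 ^ 3b = bc
byte 14: 55 ^ 58 = 0d

c8 0c 04 75 78 47 ba 7b 7c 99 54 24 f1 bc 0d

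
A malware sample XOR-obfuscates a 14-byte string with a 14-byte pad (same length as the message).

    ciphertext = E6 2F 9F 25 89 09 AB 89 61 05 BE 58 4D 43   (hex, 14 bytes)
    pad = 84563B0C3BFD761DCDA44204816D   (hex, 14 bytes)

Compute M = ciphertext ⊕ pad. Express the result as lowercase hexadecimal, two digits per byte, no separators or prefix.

6279a429b2f4dd94aca1fc5ccc2e

XOR is its own inverse, so applying the key byte-wise gives the result directly.
e6 ⊕ 84 = 62
2f ⊕ 56 = 79
9f ⊕ 3b = a4
25 ⊕ 0c = 29
89 ⊕ 3b = b2
09 ⊕ fd = f4
ab ⊕ 76 = dd
89 ⊕ 1d = 94
61 ⊕ cd = ac
05 ⊕ a4 = a1
be ⊕ 42 = fc
58 ⊕ 04 = 5c
4d ⊕ 81 = cc
43 ⊕ 6d = 2e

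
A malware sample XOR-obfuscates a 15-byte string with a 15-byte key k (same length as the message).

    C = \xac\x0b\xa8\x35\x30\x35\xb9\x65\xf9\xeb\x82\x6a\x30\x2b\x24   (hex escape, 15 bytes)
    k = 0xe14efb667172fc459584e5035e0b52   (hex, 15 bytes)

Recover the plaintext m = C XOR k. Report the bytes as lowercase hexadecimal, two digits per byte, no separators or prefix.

4d455353414745206c6f67696e2076

XOR is its own inverse, so applying the key byte-wise gives the result directly.
ac ^ e1 = 4d
0b ^ 4e = 45
a8 ^ fb = 53
35 ^ 66 = 53
30 ^ 71 = 41
35 ^ 72 = 47
b9 ^ fc = 45
65 ^ 45 = 20
f9 ^ 95 = 6c
eb ^ 84 = 6f
82 ^ e5 = 67
6a ^ 03 = 69
30 ^ 5e = 6e
2b ^ 0b = 20
24 ^ 52 = 76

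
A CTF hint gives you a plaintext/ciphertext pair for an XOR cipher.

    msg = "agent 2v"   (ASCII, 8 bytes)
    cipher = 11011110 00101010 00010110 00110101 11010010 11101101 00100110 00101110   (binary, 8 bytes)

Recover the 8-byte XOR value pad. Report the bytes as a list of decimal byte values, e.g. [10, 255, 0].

[191, 77, 115, 91, 166, 205, 20, 88]

Since cipher = msg ⊕ pad, XORing both sides with msg gives pad = msg ⊕ cipher.
 97 ⊕ 222 = 191
103 ⊕  42 =  77
101 ⊕  22 = 115
110 ⊕  53 =  91
116 ⊕ 210 = 166
 32 ⊕ 237 = 205
 50 ⊕  38 =  20
118 ⊕  46 =  88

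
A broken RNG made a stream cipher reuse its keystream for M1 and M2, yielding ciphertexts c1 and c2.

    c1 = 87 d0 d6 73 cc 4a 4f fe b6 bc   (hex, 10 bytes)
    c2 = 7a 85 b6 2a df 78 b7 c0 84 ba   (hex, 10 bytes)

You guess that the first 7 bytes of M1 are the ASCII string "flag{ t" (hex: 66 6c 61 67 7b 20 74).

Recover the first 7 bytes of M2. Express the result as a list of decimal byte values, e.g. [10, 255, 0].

First, c1 ⊕ c2 = (M1 ⊕ K) ⊕ (M2 ⊕ K) = M1 ⊕ M2, so the key drops out. Then M2 = (M1 ⊕ M2) ⊕ M1 over the first 7 bytes.
byte 0: (87 XOR 7a) XOR 66 = fd XOR 66 = 9b
byte 1: (d0 XOR 85) XOR 6c = 55 XOR 6c = 39
byte 2: (d6 XOR b6) XOR 61 = 60 XOR 61 = 01
byte 3: (73 XOR 2a) XOR 67 = 59 XOR 67 = 3e
byte 4: (cc XOR df) XOR 7b = 13 XOR 7b = 68
byte 5: (4a XOR 78) XOR 20 = 32 XOR 20 = 12
byte 6: (4f XOR b7) XOR 74 = f8 XOR 74 = 8c

[155, 57, 1, 62, 104, 18, 140]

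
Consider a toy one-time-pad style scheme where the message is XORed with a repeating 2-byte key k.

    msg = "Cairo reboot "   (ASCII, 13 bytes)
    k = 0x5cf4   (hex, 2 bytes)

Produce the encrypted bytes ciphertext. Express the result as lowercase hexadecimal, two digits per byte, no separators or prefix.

The 2-byte key repeats, so the effective keystream is 5c f4 5c f4 5c f4 5c f4 5c f4 5c f4 5c.
byte 0: 01000011 xor 01011100 = 00011111
byte 1: 01100001 xor 11110100 = 10010101
byte 2: 01101001 xor 01011100 = 00110101
byte 3: 01110010 xor 11110100 = 10000110
byte 4: 01101111 xor 01011100 = 00110011
byte 5: 00100000 xor 11110100 = 11010100
byte 6: 01110010 xor 01011100 = 00101110
byte 7: 01100101 xor 11110100 = 10010001
byte 8: 01100010 xor 01011100 = 00111110
byte 9: 01101111 xor 11110100 = 10011011
byte 10: 01101111 xor 01011100 = 00110011
byte 11: 01110100 xor 11110100 = 10000000
byte 12: 00100000 xor 01011100 = 01111100

1f95358633d42e913e9b33807c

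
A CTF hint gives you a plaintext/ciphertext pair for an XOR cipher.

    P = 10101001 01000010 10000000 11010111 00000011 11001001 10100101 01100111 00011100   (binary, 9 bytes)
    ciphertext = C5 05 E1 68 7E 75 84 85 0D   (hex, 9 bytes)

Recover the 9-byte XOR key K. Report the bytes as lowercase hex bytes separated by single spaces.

Since ciphertext = P ⊕ K, XORing both sides with P gives K = P ⊕ ciphertext.
169 ⊕ 197 = 108
 66 ⊕   5 =  71
128 ⊕ 225 =  97
215 ⊕ 104 = 191
  3 ⊕ 126 = 125
201 ⊕ 117 = 188
165 ⊕ 132 =  33
103 ⊕ 133 = 226
 28 ⊕  13 =  17

6c 47 61 bf 7d bc 21 e2 11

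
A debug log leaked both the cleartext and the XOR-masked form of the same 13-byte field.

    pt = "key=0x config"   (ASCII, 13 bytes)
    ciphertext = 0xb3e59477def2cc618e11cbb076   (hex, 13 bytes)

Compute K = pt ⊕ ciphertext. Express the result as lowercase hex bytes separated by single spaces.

d8 80 ed 4a ee 8a ec 02 e1 7f ad d9 11

Since ciphertext = pt ⊕ K, XORing both sides with pt gives K = pt ⊕ ciphertext.
byte 0: 107 ⊕ 179 = 216
byte 1: 101 ⊕ 229 = 128
byte 2: 121 ⊕ 148 = 237
byte 3:  61 ⊕ 119 =  74
byte 4:  48 ⊕ 222 = 238
byte 5: 120 ⊕ 242 = 138
byte 6:  32 ⊕ 204 = 236
byte 7:  99 ⊕  97 =   2
byte 8: 111 ⊕ 142 = 225
byte 9: 110 ⊕  17 = 127
byte 10: 102 ⊕ 203 = 173
byte 11: 105 ⊕ 176 = 217
byte 12: 103 ⊕ 118 =  17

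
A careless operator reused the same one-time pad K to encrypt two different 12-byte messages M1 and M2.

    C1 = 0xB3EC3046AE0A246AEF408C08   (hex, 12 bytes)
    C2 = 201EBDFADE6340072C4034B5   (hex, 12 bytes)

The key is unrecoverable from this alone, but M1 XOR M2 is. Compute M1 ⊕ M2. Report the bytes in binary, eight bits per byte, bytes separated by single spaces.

C1 ⊕ C2 = (M1 ⊕ K) ⊕ (M2 ⊕ K) = M1 ⊕ M2 — the shared key cancels under XOR.
10110011 ⊕ 00100000 = 10010011
11101100 ⊕ 00011110 = 11110010
00110000 ⊕ 10111101 = 10001101
01000110 ⊕ 11111010 = 10111100
10101110 ⊕ 11011110 = 01110000
00001010 ⊕ 01100011 = 01101001
00100100 ⊕ 01000000 = 01100100
01101010 ⊕ 00000111 = 01101101
11101111 ⊕ 00101100 = 11000011
01000000 ⊕ 01000000 = 00000000
10001100 ⊕ 00110100 = 10111000
00001000 ⊕ 10110101 = 10111101

10010011 11110010 10001101 10111100 01110000 01101001 01100100 01101101 11000011 00000000 10111000 10111101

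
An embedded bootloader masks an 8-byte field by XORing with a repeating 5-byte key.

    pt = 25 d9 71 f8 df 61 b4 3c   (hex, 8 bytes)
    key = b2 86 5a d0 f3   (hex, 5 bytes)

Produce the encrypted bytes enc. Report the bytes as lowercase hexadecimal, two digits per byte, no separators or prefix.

975f2b282cd33266

The 5-byte key repeats, so the effective keystream is b2 86 5a d0 f3 b2 86 5a.
byte 0: 25 xor b2 = 97
byte 1: d9 xor 86 = 5f
byte 2: 71 xor 5a = 2b
byte 3: f8 xor d0 = 28
byte 4: df xor f3 = 2c
byte 5: 61 xor b2 = d3
byte 6: b4 xor 86 = 32
byte 7: 3c xor 5a = 66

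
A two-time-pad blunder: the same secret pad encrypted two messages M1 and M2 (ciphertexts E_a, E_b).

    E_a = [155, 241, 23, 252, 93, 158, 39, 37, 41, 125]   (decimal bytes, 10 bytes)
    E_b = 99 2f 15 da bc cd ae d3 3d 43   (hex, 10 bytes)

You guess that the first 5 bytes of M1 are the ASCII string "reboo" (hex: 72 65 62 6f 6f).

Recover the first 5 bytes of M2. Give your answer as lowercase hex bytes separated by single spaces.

First, E_a ⊕ E_b = (M1 ⊕ K) ⊕ (M2 ⊕ K) = M1 ⊕ M2, so the key drops out. Then M2 = (M1 ⊕ M2) ⊕ M1 over the first 5 bytes.
byte 0: (9b ⊕ 99) ⊕ 72 = 02 ⊕ 72 = 70
byte 1: (f1 ⊕ 2f) ⊕ 65 = de ⊕ 65 = bb
byte 2: (17 ⊕ 15) ⊕ 62 = 02 ⊕ 62 = 60
byte 3: (fc ⊕ da) ⊕ 6f = 26 ⊕ 6f = 49
byte 4: (5d ⊕ bc) ⊕ 6f = e1 ⊕ 6f = 8e

70 bb 60 49 8e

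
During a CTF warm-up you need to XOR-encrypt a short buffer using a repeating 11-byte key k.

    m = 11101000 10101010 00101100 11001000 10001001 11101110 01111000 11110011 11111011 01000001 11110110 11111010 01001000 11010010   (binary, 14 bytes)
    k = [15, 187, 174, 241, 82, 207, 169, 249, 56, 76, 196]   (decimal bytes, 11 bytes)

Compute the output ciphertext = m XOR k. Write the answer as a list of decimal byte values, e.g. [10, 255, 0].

The 11-byte key repeats, so the effective keystream is 0f bb ae f1 52 cf a9 f9 38 4c c4 0f bb ae.
byte 0: 232 XOR  15 = 231
byte 1: 170 XOR 187 =  17
byte 2:  44 XOR 174 = 130
byte 3: 200 XOR 241 =  57
byte 4: 137 XOR  82 = 219
byte 5: 238 XOR 207 =  33
byte 6: 120 XOR 169 = 209
byte 7: 243 XOR 249 =  10
byte 8: 251 XOR  56 = 195
byte 9:  65 XOR  76 =  13
byte 10: 246 XOR 196 =  50
byte 11: 250 XOR  15 = 245
byte 12:  72 XOR 187 = 243
byte 13: 210 XOR 174 = 124

[231, 17, 130, 57, 219, 33, 209, 10, 195, 13, 50, 245, 243, 124]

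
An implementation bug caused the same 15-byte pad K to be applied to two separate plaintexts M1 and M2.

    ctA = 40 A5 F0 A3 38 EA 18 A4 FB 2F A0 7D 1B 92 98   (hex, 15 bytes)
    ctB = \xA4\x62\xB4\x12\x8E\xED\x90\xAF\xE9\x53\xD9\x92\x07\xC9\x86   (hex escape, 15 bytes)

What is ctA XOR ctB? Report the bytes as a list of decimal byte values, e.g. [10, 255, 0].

[228, 199, 68, 177, 182, 7, 136, 11, 18, 124, 121, 239, 28, 91, 30]

ctA ⊕ ctB = (M1 ⊕ K) ⊕ (M2 ⊕ K) = M1 ⊕ M2 — the shared key cancels under XOR.
byte 0: 40 ^ a4 = e4
byte 1: a5 ^ 62 = c7
byte 2: f0 ^ b4 = 44
byte 3: a3 ^ 12 = b1
byte 4: 38 ^ 8e = b6
byte 5: ea ^ ed = 07
byte 6: 18 ^ 90 = 88
byte 7: a4 ^ af = 0b
byte 8: fb ^ e9 = 12
byte 9: 2f ^ 53 = 7c
byte 10: a0 ^ d9 = 79
byte 11: 7d ^ 92 = ef
byte 12: 1b ^ 07 = 1c
byte 13: 92 ^ c9 = 5b
byte 14: 98 ^ 86 = 1e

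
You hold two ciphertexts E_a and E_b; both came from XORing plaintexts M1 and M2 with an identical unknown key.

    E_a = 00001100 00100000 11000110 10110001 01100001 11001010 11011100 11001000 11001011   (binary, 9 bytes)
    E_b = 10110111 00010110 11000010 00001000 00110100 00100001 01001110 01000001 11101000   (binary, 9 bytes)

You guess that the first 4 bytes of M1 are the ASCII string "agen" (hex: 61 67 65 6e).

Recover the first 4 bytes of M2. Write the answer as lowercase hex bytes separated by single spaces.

da 51 61 d7

First, E_a ⊕ E_b = (M1 ⊕ K) ⊕ (M2 ⊕ K) = M1 ⊕ M2, so the key drops out. Then M2 = (M1 ⊕ M2) ⊕ M1 over the first 4 bytes.
byte 0: (0c ^ b7) ^ 61 = bb ^ 61 = da
byte 1: (20 ^ 16) ^ 67 = 36 ^ 67 = 51
byte 2: (c6 ^ c2) ^ 65 = 04 ^ 65 = 61
byte 3: (b1 ^ 08) ^ 6e = b9 ^ 6e = d7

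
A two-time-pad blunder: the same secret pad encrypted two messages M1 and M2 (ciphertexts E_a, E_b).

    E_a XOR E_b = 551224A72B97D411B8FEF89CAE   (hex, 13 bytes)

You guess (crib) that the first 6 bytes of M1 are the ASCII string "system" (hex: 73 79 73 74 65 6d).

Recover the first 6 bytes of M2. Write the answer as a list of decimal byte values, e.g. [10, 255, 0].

Since E_a ⊕ E_b = M1 ⊕ M2, XORing with the guessed M1 bytes yields the corresponding M2 bytes: M2 = (E_a ⊕ E_b) ⊕ M1.
 85 ⊕ 115 =  38
 18 ⊕ 121 = 107
 36 ⊕ 115 =  87
167 ⊕ 116 = 211
 43 ⊕ 101 =  78
151 ⊕ 109 = 250

[38, 107, 87, 211, 78, 250]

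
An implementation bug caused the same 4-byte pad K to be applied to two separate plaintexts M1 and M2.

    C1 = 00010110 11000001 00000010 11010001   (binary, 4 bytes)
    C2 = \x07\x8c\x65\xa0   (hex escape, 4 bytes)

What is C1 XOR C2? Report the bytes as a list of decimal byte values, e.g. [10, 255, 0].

[17, 77, 103, 113]

C1 ⊕ C2 = (M1 ⊕ K) ⊕ (M2 ⊕ K) = M1 ⊕ M2 — the shared key cancels under XOR.
byte 0: 16 ^ 07 = 11
byte 1: c1 ^ 8c = 4d
byte 2: 02 ^ 65 = 67
byte 3: d1 ^ a0 = 71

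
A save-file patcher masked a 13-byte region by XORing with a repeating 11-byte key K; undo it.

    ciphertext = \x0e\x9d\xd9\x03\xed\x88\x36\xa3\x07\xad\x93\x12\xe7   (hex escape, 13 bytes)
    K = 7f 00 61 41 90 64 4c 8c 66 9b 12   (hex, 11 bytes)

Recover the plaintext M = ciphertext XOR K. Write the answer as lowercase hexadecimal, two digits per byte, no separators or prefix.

719db8427dec7a2f6136816de7

The 11-byte key repeats, so the effective keystream is 7f 00 61 41 90 64 4c 8c 66 9b 12 7f 00.
byte 0: 0e ⊕ 7f = 71
byte 1: 9d ⊕ 00 = 9d
byte 2: d9 ⊕ 61 = b8
byte 3: 03 ⊕ 41 = 42
byte 4: ed ⊕ 90 = 7d
byte 5: 88 ⊕ 64 = ec
byte 6: 36 ⊕ 4c = 7a
byte 7: a3 ⊕ 8c = 2f
byte 8: 07 ⊕ 66 = 61
byte 9: ad ⊕ 9b = 36
byte 10: 93 ⊕ 12 = 81
byte 11: 12 ⊕ 7f = 6d
byte 12: e7 ⊕ 00 = e7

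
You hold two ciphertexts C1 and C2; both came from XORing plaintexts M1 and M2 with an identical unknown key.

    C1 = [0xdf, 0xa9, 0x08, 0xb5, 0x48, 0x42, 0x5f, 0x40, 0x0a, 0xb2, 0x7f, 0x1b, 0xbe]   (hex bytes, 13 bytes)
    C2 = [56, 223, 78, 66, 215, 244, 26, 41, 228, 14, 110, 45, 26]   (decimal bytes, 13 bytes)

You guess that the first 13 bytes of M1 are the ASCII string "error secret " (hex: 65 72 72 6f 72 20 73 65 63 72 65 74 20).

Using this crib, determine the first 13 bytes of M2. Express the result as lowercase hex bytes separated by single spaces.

First, C1 ⊕ C2 = (M1 ⊕ K) ⊕ (M2 ⊕ K) = M1 ⊕ M2, so the key drops out. Then M2 = (M1 ⊕ M2) ⊕ M1 over the first 13 bytes.
byte 0: (df ^ 38) ^ 65 = e7 ^ 65 = 82
byte 1: (a9 ^ df) ^ 72 = 76 ^ 72 = 04
byte 2: (08 ^ 4e) ^ 72 = 46 ^ 72 = 34
byte 3: (b5 ^ 42) ^ 6f = f7 ^ 6f = 98
byte 4: (48 ^ d7) ^ 72 = 9f ^ 72 = ed
byte 5: (42 ^ f4) ^ 20 = b6 ^ 20 = 96
byte 6: (5f ^ 1a) ^ 73 = 45 ^ 73 = 36
byte 7: (40 ^ 29) ^ 65 = 69 ^ 65 = 0c
byte 8: (0a ^ e4) ^ 63 = ee ^ 63 = 8d
byte 9: (b2 ^ 0e) ^ 72 = bc ^ 72 = ce
byte 10: (7f ^ 6e) ^ 65 = 11 ^ 65 = 74
byte 11: (1b ^ 2d) ^ 74 = 36 ^ 74 = 42
byte 12: (be ^ 1a) ^ 20 = a4 ^ 20 = 84

82 04 34 98 ed 96 36 0c 8d ce 74 42 84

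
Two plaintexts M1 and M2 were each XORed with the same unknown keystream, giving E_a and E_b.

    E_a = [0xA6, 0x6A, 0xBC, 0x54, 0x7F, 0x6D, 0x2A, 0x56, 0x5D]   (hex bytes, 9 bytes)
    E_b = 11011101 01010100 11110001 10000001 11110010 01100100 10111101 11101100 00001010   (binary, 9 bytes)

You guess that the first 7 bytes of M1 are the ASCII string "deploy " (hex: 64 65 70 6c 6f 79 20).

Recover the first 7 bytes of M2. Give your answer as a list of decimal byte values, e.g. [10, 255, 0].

First, E_a ⊕ E_b = (M1 ⊕ K) ⊕ (M2 ⊕ K) = M1 ⊕ M2, so the key drops out. Then M2 = (M1 ⊕ M2) ⊕ M1 over the first 7 bytes.
byte 0: (a6 ^ dd) ^ 64 = 7b ^ 64 = 1f
byte 1: (6a ^ 54) ^ 65 = 3e ^ 65 = 5b
byte 2: (bc ^ f1) ^ 70 = 4d ^ 70 = 3d
byte 3: (54 ^ 81) ^ 6c = d5 ^ 6c = b9
byte 4: (7f ^ f2) ^ 6f = 8d ^ 6f = e2
byte 5: (6d ^ 64) ^ 79 = 09 ^ 79 = 70
byte 6: (2a ^ bd) ^ 20 = 97 ^ 20 = b7

[31, 91, 61, 185, 226, 112, 183]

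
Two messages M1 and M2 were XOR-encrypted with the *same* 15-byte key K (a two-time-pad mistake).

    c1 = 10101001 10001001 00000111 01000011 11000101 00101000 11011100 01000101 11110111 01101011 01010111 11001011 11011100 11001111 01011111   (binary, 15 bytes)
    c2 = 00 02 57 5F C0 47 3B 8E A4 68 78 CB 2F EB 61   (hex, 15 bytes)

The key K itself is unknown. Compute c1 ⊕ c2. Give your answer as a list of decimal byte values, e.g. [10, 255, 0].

c1 ⊕ c2 = (M1 ⊕ K) ⊕ (M2 ⊕ K) = M1 ⊕ M2 — the shared key cancels under XOR.
byte 0: a9 xor 00 = a9
byte 1: 89 xor 02 = 8b
byte 2: 07 xor 57 = 50
byte 3: 43 xor 5f = 1c
byte 4: c5 xor c0 = 05
byte 5: 28 xor 47 = 6f
byte 6: dc xor 3b = e7
byte 7: 45 xor 8e = cb
byte 8: f7 xor a4 = 53
byte 9: 6b xor 68 = 03
byte 10: 57 xor 78 = 2f
byte 11: cb xor cb = 00
byte 12: dc xor 2f = f3
byte 13: cf xor eb = 24
byte 14: 5f xor 61 = 3e

[169, 139, 80, 28, 5, 111, 231, 203, 83, 3, 47, 0, 243, 36, 62]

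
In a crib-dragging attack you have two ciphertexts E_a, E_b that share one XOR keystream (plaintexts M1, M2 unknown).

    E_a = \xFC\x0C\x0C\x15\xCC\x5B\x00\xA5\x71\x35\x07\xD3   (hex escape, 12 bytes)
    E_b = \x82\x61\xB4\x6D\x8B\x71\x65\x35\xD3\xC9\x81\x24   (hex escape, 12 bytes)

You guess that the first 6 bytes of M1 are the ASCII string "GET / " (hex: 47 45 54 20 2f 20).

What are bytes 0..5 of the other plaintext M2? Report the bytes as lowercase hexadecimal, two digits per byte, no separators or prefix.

First, E_a ⊕ E_b = (M1 ⊕ K) ⊕ (M2 ⊕ K) = M1 ⊕ M2, so the key drops out. Then M2 = (M1 ⊕ M2) ⊕ M1 over the first 6 bytes.
byte 0: (fc ⊕ 82) ⊕ 47 = 7e ⊕ 47 = 39
byte 1: (0c ⊕ 61) ⊕ 45 = 6d ⊕ 45 = 28
byte 2: (0c ⊕ b4) ⊕ 54 = b8 ⊕ 54 = ec
byte 3: (15 ⊕ 6d) ⊕ 20 = 78 ⊕ 20 = 58
byte 4: (cc ⊕ 8b) ⊕ 2f = 47 ⊕ 2f = 68
byte 5: (5b ⊕ 71) ⊕ 20 = 2a ⊕ 20 = 0a

3928ec58680a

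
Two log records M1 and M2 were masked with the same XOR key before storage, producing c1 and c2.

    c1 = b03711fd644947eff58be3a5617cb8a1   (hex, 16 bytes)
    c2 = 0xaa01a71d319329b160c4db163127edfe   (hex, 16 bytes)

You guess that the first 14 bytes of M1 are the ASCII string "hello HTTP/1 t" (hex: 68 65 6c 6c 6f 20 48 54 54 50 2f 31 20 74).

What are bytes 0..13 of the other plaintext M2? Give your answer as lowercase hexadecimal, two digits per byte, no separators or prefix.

First, c1 ⊕ c2 = (M1 ⊕ K) ⊕ (M2 ⊕ K) = M1 ⊕ M2, so the key drops out. Then M2 = (M1 ⊕ M2) ⊕ M1 over the first 14 bytes.
byte 0: (b0 XOR aa) XOR 68 = 1a XOR 68 = 72
byte 1: (37 XOR 01) XOR 65 = 36 XOR 65 = 53
byte 2: (11 XOR a7) XOR 6c = b6 XOR 6c = da
byte 3: (fd XOR 1d) XOR 6c = e0 XOR 6c = 8c
byte 4: (64 XOR 31) XOR 6f = 55 XOR 6f = 3a
byte 5: (49 XOR 93) XOR 20 = da XOR 20 = fa
byte 6: (47 XOR 29) XOR 48 = 6e XOR 48 = 26
byte 7: (ef XOR b1) XOR 54 = 5e XOR 54 = 0a
byte 8: (f5 XOR 60) XOR 54 = 95 XOR 54 = c1
byte 9: (8b XOR c4) XOR 50 = 4f XOR 50 = 1f
byte 10: (e3 XOR db) XOR 2f = 38 XOR 2f = 17
byte 11: (a5 XOR 16) XOR 31 = b3 XOR 31 = 82
byte 12: (61 XOR 31) XOR 20 = 50 XOR 20 = 70
byte 13: (7c XOR 27) XOR 74 = 5b XOR 74 = 2f

7253da8c3afa260ac11f1782702f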